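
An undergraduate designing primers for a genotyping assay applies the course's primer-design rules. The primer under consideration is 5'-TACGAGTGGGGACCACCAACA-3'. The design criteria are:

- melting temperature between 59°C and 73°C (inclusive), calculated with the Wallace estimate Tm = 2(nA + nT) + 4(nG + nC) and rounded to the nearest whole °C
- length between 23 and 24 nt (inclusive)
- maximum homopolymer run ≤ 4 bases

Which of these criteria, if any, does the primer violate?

Fails: length.

Base counts: A=7, T=2, G=6, C=6 (length 21).
Tm: Tm = 2·9 + 4·12 = 66°C ✓
length: length 21, outside 23–24 ✗
homopolymer run: longest run = 4 ✓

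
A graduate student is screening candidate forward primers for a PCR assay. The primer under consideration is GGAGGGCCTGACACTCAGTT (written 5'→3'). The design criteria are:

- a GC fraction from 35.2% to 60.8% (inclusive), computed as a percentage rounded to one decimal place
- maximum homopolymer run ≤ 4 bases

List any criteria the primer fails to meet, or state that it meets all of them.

Base counts: A=4, T=4, G=7, C=5 (length 20).
GC content: GC 12/20 = 60.0% ✓
homopolymer run: longest run = 3 ✓

Meets all criteria.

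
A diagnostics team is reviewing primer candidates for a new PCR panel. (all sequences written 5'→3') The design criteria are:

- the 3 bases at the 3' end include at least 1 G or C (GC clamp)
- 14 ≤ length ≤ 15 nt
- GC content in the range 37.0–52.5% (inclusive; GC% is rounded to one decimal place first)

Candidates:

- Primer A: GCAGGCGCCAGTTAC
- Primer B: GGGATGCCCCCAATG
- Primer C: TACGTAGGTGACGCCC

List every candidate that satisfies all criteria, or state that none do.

None of the candidates satisfy all criteria.

Primer A (15 nt, A=3 T=2 G=5 C=5): 3' end TAC has 1 G/C ✓; length 15 ✓; GC 10/15 = 66.7%, outside 37.0–52.5% ✗ — fails.
Primer B (15 nt, A=3 T=2 G=5 C=5): 3' end ATG has 1 G/C ✓; length 15 ✓; GC 10/15 = 66.7%, outside 37.0–52.5% ✗ — fails.
Primer C (16 nt, A=3 T=3 G=5 C=5): 3' end CCC has 3 G/C ✓; length 16, outside 14–15 ✗; GC 10/16 = 62.5%, outside 37.0–52.5% ✗ — fails.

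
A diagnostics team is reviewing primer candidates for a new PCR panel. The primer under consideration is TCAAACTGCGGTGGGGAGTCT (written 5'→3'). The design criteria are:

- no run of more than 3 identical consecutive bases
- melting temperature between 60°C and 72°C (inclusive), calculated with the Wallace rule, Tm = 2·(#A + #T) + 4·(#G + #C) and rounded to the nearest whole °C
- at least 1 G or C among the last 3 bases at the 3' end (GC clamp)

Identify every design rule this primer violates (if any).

Base counts: A=4, T=5, G=8, C=4 (length 21).
homopolymer run: longest run = 4, exceeds 3 ✗
Tm: Tm = 2·9 + 4·12 = 66°C ✓
GC clamp: 3' end TCT has 1 G/C ✓

Fails: homopolymer run.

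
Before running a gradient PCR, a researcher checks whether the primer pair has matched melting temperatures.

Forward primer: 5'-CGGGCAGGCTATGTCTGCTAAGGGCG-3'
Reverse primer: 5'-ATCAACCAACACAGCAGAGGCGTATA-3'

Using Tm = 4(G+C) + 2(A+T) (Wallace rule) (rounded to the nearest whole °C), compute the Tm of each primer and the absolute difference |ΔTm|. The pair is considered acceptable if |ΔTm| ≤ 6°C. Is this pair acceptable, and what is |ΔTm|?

|ΔTm| = 10°C; the pair is not acceptable.

Forward: A=4 T=5 G=11 C=6 → Tm = 2·9 + 4·17 = 86°C.
Reverse: A=11 T=3 G=5 C=7 → Tm = 2·14 + 4·12 = 76°C.
|ΔTm| = |86 − 76| = 10°C, > 6°C.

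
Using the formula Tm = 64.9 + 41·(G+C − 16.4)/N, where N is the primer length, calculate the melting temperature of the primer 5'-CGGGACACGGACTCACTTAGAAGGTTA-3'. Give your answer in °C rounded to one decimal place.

Base counts: A=8, T=5, G=8, C=6; G+C = 14, N = 27.
Tm = 64.9 + 41·(14 − 16.4)/27 = 64.9 + -98.40/27 = 61.3°C.

61.3°C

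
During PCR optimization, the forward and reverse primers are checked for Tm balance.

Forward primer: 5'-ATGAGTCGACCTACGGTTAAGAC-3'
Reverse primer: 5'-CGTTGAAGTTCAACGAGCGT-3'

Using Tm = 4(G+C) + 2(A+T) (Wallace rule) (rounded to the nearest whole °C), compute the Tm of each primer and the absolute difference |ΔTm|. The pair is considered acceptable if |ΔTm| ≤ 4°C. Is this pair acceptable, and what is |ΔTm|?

Forward: A=7 T=5 G=6 C=5 → Tm = 2·12 + 4·11 = 68°C.
Reverse: A=5 T=5 G=6 C=4 → Tm = 2·10 + 4·10 = 60°C.
|ΔTm| = |68 − 60| = 8°C, > 4°C.

|ΔTm| = 8°C; the pair is not acceptable.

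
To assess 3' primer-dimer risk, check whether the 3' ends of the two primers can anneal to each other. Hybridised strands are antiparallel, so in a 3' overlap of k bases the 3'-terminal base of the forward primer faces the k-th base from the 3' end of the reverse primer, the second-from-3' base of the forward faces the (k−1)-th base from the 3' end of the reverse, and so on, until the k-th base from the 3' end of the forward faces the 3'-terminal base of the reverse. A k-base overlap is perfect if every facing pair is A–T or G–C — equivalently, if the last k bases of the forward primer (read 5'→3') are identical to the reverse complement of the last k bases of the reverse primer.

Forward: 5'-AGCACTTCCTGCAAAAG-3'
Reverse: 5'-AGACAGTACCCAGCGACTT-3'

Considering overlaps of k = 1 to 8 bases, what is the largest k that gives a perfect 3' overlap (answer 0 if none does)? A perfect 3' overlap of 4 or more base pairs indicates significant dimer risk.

Last 8 bases (5'→3') — forward …TGCAAAAG, reverse …AGCGACTT.
Reverse complement of the reverse primer's last 8 bases: AAGTCGCT; its first k bases are the reverse complement of the reverse primer's last k bases, so a perfect k-base overlap needs the forward primer's last k bases to equal them.
Comparing (forward last k vs required): k=1: G vs A ✗; k=2: AG vs AA ✗; k=3: AAG vs AAG ✓; k=4: AAAG vs AAGT ✗; k=5: AAAAG vs AAGTC ✗; k=6: CAAAAG vs AAGTCG ✗; k=7: GCAAAAG vs AAGTCGC ✗; k=8: TGCAAAAG vs AAGTCGCT ✗.
Only k = 3 is perfect, so the longest perfect 3' overlap is 3.

Longest perfect overlap: 3 complementary base pairs; below the dimer-risk threshold (threshold 4).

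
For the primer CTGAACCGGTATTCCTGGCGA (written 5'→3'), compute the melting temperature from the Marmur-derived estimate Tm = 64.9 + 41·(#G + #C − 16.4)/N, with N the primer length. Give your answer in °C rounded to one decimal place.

Base counts: A=4, T=5, G=6, C=6; G+C = 12, N = 21.
Tm = 64.9 + 41·(12 − 16.4)/21 = 64.9 + -180.40/21 = 56.3°C.

56.3°C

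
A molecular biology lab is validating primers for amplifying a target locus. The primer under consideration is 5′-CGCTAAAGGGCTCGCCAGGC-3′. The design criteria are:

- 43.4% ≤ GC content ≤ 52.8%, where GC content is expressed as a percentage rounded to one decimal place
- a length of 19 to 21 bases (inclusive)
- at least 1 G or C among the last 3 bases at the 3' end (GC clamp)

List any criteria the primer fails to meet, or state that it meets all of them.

Fails: GC content.

Base counts: A=4, T=2, G=7, C=7 (length 20).
GC content: GC 14/20 = 70.0%, outside 43.4–52.8% ✗
length: length 20 ✓
GC clamp: 3' end GGC has 3 G/C ✓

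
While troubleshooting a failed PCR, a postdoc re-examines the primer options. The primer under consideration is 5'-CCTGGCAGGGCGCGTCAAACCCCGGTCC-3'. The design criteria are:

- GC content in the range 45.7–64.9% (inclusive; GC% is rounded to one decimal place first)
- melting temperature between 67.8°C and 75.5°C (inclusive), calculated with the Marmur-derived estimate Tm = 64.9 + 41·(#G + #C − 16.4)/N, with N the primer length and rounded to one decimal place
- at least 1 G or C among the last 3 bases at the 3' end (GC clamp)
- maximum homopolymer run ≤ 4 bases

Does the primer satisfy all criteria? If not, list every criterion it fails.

Fails: GC content.

Base counts: A=4, T=3, G=9, C=12 (length 28).
GC content: GC 21/28 = 75.0%, outside 45.7–64.9% ✗
Tm: Tm = 64.9 + 41·(21 − 16.4)/28 = 71.6°C ✓
GC clamp: 3' end TCC has 2 G/C ✓
homopolymer run: longest run = 4 ✓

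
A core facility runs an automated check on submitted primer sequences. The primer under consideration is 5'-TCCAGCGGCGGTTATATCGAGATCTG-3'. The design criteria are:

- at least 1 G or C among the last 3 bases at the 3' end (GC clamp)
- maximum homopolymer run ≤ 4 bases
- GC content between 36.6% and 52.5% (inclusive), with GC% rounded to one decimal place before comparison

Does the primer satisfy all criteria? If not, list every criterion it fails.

Fails: GC content.

Base counts: A=5, T=7, G=8, C=6 (length 26).
GC clamp: 3' end CTG has 2 G/C ✓
homopolymer run: longest run = 2 ✓
GC content: GC 14/26 = 53.8%, outside 36.6–52.5% ✗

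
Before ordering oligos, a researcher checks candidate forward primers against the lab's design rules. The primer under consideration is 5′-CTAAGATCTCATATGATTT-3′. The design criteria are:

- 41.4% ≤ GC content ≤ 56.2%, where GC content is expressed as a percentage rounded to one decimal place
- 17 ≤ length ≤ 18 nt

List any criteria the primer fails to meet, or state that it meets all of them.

Fails: GC content, length.

Base counts: A=6, T=8, G=2, C=3 (length 19).
GC content: GC 5/19 = 26.3%, outside 41.4–56.2% ✗
length: length 19, outside 17–18 ✗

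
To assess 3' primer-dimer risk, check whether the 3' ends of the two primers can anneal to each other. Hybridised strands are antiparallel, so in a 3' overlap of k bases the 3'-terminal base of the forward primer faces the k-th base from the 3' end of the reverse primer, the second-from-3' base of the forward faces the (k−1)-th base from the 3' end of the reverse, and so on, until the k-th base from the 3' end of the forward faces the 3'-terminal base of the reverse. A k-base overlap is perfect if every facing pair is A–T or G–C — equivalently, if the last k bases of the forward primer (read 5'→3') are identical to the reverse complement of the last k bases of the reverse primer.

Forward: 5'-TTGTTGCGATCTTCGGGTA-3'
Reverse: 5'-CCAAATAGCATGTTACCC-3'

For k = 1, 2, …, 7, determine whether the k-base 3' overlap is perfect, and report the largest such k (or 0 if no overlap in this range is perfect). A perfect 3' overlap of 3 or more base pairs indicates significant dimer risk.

Longest perfect overlap: 5 complementary base pairs; significant dimer risk (threshold 3).

Last 7 bases (5'→3') — forward …TCGGGTA, reverse …GTTACCC.
Reverse complement of the reverse primer's last 7 bases: GGGTAAC; its first k bases are the reverse complement of the reverse primer's last k bases, so a perfect k-base overlap needs the forward primer's last k bases to equal them.
Comparing (forward last k vs required): k=1: A vs G ✗; k=2: TA vs GG ✗; k=3: GTA vs GGG ✗; k=4: GGTA vs GGGT ✗; k=5: GGGTA vs GGGTA ✓; k=6: CGGGTA vs GGGTAA ✗; k=7: TCGGGTA vs GGGTAAC ✗.
Only k = 5 is perfect, so the longest perfect 3' overlap is 5.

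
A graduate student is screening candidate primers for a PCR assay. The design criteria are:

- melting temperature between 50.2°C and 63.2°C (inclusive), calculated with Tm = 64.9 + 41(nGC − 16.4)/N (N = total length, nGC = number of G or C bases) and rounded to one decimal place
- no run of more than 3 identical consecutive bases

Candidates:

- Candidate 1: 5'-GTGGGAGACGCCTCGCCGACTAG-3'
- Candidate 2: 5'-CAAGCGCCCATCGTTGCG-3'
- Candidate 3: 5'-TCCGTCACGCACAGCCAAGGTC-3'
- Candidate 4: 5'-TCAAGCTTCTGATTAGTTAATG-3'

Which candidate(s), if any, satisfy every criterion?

Candidate 2 and Candidate 3.

Candidate 1 (23 nt, A=4 T=3 G=9 C=7): Tm = 64.9 + 41·(16 − 16.4)/23 = 64.2°C, outside 50.2–63.2°C ✗; longest run = 3 ✓ — fails.
Candidate 2 (18 nt, A=3 T=3 G=5 C=7): Tm = 64.9 + 41·(12 − 16.4)/18 = 54.9°C ✓; longest run = 3 ✓ — passes.
Candidate 3 (22 nt, A=5 T=3 G=5 C=9): Tm = 64.9 + 41·(14 − 16.4)/22 = 60.4°C ✓; longest run = 2 ✓ — passes.
Candidate 4 (22 nt, A=6 T=9 G=4 C=3): Tm = 64.9 + 41·(7 − 16.4)/22 = 47.4°C, outside 50.2–63.2°C ✗; longest run = 2 ✓ — fails.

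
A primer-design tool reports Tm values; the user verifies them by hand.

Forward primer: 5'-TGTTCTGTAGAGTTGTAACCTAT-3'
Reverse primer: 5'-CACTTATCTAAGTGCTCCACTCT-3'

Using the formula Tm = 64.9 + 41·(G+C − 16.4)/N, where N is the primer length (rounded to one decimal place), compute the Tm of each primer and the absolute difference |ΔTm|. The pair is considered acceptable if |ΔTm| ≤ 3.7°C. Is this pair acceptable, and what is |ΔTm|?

|ΔTm| = 3.6°C; the pair is acceptable.

Forward: G+C = 8, N = 23 → Tm = 64.9 + 41·(8 − 16.4)/23 = 49.9°C.
Reverse: G+C = 10, N = 23 → Tm = 64.9 + 41·(10 − 16.4)/23 = 53.5°C.
|ΔTm| = |49.9 − 53.5| = 3.6°C, ≤ 3.7°C.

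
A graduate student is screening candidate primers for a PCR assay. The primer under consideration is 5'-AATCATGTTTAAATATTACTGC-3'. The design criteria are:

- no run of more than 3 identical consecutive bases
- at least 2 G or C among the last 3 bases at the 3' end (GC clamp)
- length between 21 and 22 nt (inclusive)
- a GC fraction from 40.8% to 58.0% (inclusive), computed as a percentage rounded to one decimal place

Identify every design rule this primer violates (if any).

Fails: GC content.

Base counts: A=8, T=9, G=2, C=3 (length 22).
homopolymer run: longest run = 3 ✓
GC clamp: 3' end TGC has 2 G/C ✓
length: length 22 ✓
GC content: GC 5/22 = 22.7%, outside 40.8–58.0% ✗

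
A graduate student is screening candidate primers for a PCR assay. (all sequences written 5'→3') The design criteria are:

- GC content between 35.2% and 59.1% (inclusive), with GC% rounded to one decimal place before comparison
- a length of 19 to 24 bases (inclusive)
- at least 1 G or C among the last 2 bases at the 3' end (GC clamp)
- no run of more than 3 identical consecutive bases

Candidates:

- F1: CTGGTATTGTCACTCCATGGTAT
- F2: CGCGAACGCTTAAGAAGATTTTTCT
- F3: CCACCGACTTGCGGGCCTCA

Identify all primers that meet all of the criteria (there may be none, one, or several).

None of the candidates satisfy all criteria.

F1 (23 nt, A=4 T=9 G=5 C=5): GC 10/23 = 43.5% ✓; length 23 ✓; 3' end AT has 0 G/C, need ≥1 ✗; longest run = 2 ✓ — fails.
F2 (25 nt, A=7 T=8 G=5 C=5): GC 10/25 = 40.0% ✓; length 25, outside 19–24 ✗; 3' end CT has 1 G/C ✓; longest run = 5, exceeds 3 ✗ — fails.
F3 (20 nt, A=3 T=3 G=5 C=9): GC 14/20 = 70.0%, outside 35.2–59.1% ✗; length 20 ✓; 3' end CA has 1 G/C ✓; longest run = 3 ✓ — fails.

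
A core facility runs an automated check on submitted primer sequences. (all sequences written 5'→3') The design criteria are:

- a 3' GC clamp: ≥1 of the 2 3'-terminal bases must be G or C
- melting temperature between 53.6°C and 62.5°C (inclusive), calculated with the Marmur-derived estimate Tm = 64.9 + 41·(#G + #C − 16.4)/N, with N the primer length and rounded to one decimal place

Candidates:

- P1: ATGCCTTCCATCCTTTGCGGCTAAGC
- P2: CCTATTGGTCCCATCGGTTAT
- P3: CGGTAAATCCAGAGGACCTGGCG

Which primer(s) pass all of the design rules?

P1 (26 nt, A=4 T=8 G=5 C=9): 3' end GC has 2 G/C ✓; Tm = 64.9 + 41·(14 − 16.4)/26 = 61.1°C ✓ — passes.
P2 (21 nt, A=3 T=8 G=4 C=6): 3' end AT has 0 G/C, need ≥1 ✗; Tm = 64.9 + 41·(10 − 16.4)/21 = 52.4°C, outside 53.6–62.5°C ✗ — fails.
P3 (23 nt, A=6 T=3 G=8 C=6): 3' end CG has 2 G/C ✓; Tm = 64.9 + 41·(14 − 16.4)/23 = 60.6°C ✓ — passes.

P1 and P3.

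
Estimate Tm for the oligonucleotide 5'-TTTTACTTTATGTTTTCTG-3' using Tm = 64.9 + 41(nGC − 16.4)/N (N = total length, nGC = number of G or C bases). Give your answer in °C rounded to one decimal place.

38.1°C

Base counts: A=2, T=13, G=2, C=2; G+C = 4, N = 19.
Tm = 64.9 + 41·(4 − 16.4)/19 = 64.9 + -508.40/19 = 38.1°C.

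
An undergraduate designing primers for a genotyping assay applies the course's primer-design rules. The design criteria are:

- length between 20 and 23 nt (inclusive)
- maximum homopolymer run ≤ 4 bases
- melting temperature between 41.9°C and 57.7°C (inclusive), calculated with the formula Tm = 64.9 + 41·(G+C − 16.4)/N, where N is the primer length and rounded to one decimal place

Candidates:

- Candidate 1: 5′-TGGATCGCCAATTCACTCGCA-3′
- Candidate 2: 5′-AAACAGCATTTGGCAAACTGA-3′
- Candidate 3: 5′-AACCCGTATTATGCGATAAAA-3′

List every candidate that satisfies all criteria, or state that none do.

Candidate 1, Candidate 2 and Candidate 3.

Candidate 1 (21 nt, A=5 T=5 G=4 C=7): length 21 ✓; longest run = 2 ✓; Tm = 64.9 + 41·(11 − 16.4)/21 = 54.4°C ✓ — passes.
Candidate 2 (21 nt, A=9 T=4 G=4 C=4): length 21 ✓; longest run = 3 ✓; Tm = 64.9 + 41·(8 − 16.4)/21 = 48.5°C ✓ — passes.
Candidate 3 (21 nt, A=9 T=5 G=3 C=4): length 21 ✓; longest run = 4 ✓; Tm = 64.9 + 41·(7 − 16.4)/21 = 46.5°C ✓ — passes.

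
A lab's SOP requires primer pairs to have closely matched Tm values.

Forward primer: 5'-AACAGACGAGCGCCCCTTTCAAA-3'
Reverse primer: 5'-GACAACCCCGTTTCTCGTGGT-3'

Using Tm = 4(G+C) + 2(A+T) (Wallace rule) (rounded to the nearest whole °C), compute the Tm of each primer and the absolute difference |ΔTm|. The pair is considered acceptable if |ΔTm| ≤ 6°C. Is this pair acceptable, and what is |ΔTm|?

Forward: A=8 T=3 G=4 C=8 → Tm = 2·11 + 4·12 = 70°C.
Reverse: A=3 T=6 G=5 C=7 → Tm = 2·9 + 4·12 = 66°C.
|ΔTm| = |70 − 66| = 4°C, ≤ 6°C.

|ΔTm| = 4°C; the pair is acceptable.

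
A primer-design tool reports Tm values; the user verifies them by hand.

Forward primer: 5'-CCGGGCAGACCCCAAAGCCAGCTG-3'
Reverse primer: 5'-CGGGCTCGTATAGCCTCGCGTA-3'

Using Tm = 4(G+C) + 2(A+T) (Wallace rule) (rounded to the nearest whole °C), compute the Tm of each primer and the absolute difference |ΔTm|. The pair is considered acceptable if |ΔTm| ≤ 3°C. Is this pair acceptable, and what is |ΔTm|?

Forward: A=6 T=1 G=7 C=10 → Tm = 2·7 + 4·17 = 82°C.
Reverse: A=3 T=5 G=7 C=7 → Tm = 2·8 + 4·14 = 72°C.
|ΔTm| = |82 − 72| = 10°C, > 3°C.

|ΔTm| = 10°C; the pair is not acceptable.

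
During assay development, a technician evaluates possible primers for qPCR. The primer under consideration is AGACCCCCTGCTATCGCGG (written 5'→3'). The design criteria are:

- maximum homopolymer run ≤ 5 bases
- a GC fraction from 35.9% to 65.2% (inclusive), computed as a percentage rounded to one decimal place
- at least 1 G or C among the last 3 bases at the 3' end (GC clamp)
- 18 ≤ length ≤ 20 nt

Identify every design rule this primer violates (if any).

Base counts: A=3, T=3, G=5, C=8 (length 19).
homopolymer run: longest run = 5 ✓
GC content: GC 13/19 = 68.4%, outside 35.9–65.2% ✗
GC clamp: 3' end CGG has 3 G/C ✓
length: length 19 ✓

Fails: GC content.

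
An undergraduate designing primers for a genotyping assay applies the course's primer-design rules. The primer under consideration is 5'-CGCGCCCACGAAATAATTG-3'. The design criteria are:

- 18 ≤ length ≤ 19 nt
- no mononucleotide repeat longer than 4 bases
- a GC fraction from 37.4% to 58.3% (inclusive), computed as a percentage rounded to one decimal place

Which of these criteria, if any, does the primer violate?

Base counts: A=6, T=3, G=4, C=6 (length 19).
length: length 19 ✓
homopolymer run: longest run = 3 ✓
GC content: GC 10/19 = 52.6% ✓

Meets all criteria.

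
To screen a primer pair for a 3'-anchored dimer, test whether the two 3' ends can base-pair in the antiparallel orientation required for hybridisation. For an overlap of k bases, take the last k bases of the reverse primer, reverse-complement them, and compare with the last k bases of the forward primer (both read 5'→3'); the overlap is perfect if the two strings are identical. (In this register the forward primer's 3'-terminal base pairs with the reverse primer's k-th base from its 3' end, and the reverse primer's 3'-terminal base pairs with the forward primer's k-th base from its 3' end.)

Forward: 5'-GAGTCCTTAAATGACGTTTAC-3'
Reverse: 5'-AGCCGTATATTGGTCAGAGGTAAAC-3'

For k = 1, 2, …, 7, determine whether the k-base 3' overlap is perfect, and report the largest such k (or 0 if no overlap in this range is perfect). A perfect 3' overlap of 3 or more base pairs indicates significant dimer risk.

Longest perfect overlap: 6 complementary base pairs; significant dimer risk (threshold 3).

Last 7 bases (5'→3') — forward …CGTTTAC, reverse …GGTAAAC.
Reverse complement of the reverse primer's last 7 bases: GTTTACC; its first k bases are the reverse complement of the reverse primer's last k bases, so a perfect k-base overlap needs the forward primer's last k bases to equal them.
Comparing (forward last k vs required): k=1: C vs G ✗; k=2: AC vs GT ✗; k=3: TAC vs GTT ✗; k=4: TTAC vs GTTT ✗; k=5: TTTAC vs GTTTA ✗; k=6: GTTTAC vs GTTTAC ✓; k=7: CGTTTAC vs GTTTACC ✗.
Only k = 6 is perfect, so the longest perfect 3' overlap is 6.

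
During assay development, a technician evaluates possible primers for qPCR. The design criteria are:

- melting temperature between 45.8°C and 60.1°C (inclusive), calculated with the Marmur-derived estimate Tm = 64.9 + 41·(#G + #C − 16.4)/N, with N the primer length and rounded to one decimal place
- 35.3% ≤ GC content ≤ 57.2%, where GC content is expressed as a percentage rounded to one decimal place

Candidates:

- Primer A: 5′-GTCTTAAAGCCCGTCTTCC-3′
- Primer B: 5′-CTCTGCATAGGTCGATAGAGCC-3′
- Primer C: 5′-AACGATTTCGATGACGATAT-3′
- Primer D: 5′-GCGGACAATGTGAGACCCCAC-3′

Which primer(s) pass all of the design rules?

Primer A (19 nt, A=3 T=6 G=3 C=7): Tm = 64.9 + 41·(10 − 16.4)/19 = 51.1°C ✓; GC 10/19 = 52.6% ✓ — passes.
Primer B (22 nt, A=5 T=5 G=6 C=6): Tm = 64.9 + 41·(12 − 16.4)/22 = 56.7°C ✓; GC 12/22 = 54.5% ✓ — passes.
Primer C (20 nt, A=7 T=6 G=4 C=3): Tm = 64.9 + 41·(7 − 16.4)/20 = 45.6°C, outside 45.8–60.1°C ✗; GC 7/20 = 35.0%, outside 35.3–57.2% ✗ — fails.
Primer D (21 nt, A=6 T=2 G=6 C=7): Tm = 64.9 + 41·(13 − 16.4)/21 = 58.3°C ✓; GC 13/21 = 61.9%, outside 35.3–57.2% ✗ — fails.

Primer A and Primer B.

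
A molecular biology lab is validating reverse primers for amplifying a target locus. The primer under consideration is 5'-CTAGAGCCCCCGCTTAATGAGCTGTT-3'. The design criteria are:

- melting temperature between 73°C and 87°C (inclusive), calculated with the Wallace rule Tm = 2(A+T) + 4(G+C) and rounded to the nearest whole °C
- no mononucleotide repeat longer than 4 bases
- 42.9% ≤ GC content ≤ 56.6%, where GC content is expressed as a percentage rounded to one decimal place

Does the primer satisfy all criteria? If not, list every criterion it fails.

Base counts: A=5, T=7, G=6, C=8 (length 26).
Tm: Tm = 2·12 + 4·14 = 80°C ✓
homopolymer run: longest run = 5, exceeds 4 ✗
GC content: GC 14/26 = 53.8% ✓

Fails: homopolymer run.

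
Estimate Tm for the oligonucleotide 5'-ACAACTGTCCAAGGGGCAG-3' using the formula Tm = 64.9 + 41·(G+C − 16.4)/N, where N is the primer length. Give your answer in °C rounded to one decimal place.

Base counts: A=6, T=2, G=6, C=5; G+C = 11, N = 19.
Tm = 64.9 + 41·(11 − 16.4)/19 = 64.9 + -221.40/19 = 53.2°C.

53.2°C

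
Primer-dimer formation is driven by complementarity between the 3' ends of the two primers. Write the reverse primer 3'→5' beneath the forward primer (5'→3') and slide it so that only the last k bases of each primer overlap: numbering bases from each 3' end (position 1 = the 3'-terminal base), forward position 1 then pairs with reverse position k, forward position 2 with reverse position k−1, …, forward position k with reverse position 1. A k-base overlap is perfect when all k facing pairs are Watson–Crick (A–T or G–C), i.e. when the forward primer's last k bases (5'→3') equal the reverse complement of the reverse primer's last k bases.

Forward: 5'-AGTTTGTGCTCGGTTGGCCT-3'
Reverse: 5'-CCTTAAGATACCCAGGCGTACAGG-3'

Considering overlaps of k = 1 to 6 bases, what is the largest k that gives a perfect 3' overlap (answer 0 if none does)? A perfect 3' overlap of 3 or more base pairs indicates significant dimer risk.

Longest perfect overlap: 3 complementary base pairs; significant dimer risk (threshold 3).

Last 6 bases (5'→3') — forward …TGGCCT, reverse …TACAGG.
Reverse complement of the reverse primer's last 6 bases: CCTGTA; its first k bases are the reverse complement of the reverse primer's last k bases, so a perfect k-base overlap needs the forward primer's last k bases to equal them.
Comparing (forward last k vs required): k=1: T vs C ✗; k=2: CT vs CC ✗; k=3: CCT vs CCT ✓; k=4: GCCT vs CCTG ✗; k=5: GGCCT vs CCTGT ✗; k=6: TGGCCT vs CCTGTA ✗.
Only k = 3 is perfect, so the longest perfect 3' overlap is 3.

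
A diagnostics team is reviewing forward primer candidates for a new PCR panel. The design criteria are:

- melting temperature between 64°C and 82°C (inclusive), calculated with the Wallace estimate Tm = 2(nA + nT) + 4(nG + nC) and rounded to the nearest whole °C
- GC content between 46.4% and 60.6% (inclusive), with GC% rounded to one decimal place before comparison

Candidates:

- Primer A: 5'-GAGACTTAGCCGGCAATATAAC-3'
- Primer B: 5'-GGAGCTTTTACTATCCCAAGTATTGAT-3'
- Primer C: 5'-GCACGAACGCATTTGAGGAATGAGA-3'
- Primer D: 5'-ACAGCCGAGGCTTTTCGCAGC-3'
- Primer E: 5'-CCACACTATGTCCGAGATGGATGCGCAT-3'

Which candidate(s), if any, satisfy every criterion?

Primer A (22 nt, A=8 T=4 G=5 C=5): Tm = 2·12 + 4·10 = 64°C ✓; GC 10/22 = 45.5%, outside 46.4–60.6% ✗ — fails.
Primer B (27 nt, A=7 T=10 G=5 C=5): Tm = 2·17 + 4·10 = 74°C ✓; GC 10/27 = 37.0%, outside 46.4–60.6% ✗ — fails.
Primer C (25 nt, A=9 T=4 G=8 C=4): Tm = 2·13 + 4·12 = 74°C ✓; GC 12/25 = 48.0% ✓ — passes.
Primer D (21 nt, A=4 T=4 G=6 C=7): Tm = 2·8 + 4·13 = 68°C ✓; GC 13/21 = 61.9%, outside 46.4–60.6% ✗ — fails.
Primer E (28 nt, A=7 T=6 G=7 C=8): Tm = 2·13 + 4·15 = 86°C, outside 64–82°C ✗; GC 15/28 = 53.6% ✓ — fails.

Primer C only.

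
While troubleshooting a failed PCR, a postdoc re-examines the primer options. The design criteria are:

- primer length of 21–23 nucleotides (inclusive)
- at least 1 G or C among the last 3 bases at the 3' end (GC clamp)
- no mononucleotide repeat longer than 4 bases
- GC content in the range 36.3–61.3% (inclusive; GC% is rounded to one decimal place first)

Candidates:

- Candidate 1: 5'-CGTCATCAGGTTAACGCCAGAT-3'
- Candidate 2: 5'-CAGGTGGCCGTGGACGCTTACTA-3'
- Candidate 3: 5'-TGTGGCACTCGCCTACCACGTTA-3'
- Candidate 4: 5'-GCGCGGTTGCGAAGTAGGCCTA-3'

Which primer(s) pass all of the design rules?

Candidate 1 (22 nt, A=6 T=5 G=5 C=6): length 22 ✓; 3' end GAT has 1 G/C ✓; longest run = 2 ✓; GC 11/22 = 50.0% ✓ — passes.
Candidate 2 (23 nt, A=4 T=5 G=8 C=6): length 23 ✓; 3' end CTA has 1 G/C ✓; longest run = 2 ✓; GC 14/23 = 60.9% ✓ — passes.
Candidate 3 (23 nt, A=4 T=6 G=5 C=8): length 23 ✓; 3' end TTA has 0 G/C, need ≥1 ✗; longest run = 2 ✓; GC 13/23 = 56.5% ✓ — fails.
Candidate 4 (22 nt, A=4 T=4 G=9 C=5): length 22 ✓; 3' end CTA has 1 G/C ✓; longest run = 2 ✓; GC 14/22 = 63.6%, outside 36.3–61.3% ✗ — fails.

Candidate 1 and Candidate 2.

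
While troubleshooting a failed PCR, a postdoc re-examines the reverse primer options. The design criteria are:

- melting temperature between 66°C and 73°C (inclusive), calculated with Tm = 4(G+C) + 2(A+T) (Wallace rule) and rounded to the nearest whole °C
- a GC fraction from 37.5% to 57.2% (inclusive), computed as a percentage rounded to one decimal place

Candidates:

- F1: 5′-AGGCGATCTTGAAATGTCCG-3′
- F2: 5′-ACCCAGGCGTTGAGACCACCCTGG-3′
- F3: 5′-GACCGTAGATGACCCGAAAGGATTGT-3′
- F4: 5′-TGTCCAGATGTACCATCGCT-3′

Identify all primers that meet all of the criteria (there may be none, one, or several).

None of the candidates satisfy all criteria.

F1 (20 nt, A=5 T=5 G=6 C=4): Tm = 2·10 + 4·10 = 60°C, outside 66–73°C ✗; GC 10/20 = 50.0% ✓ — fails.
F2 (24 nt, A=5 T=3 G=7 C=9): Tm = 2·8 + 4·16 = 80°C, outside 66–73°C ✗; GC 16/24 = 66.7%, outside 37.5–57.2% ✗ — fails.
F3 (26 nt, A=8 T=5 G=8 C=5): Tm = 2·13 + 4·13 = 78°C, outside 66–73°C ✗; GC 13/26 = 50.0% ✓ — fails.
F4 (20 nt, A=4 T=6 G=4 C=6): Tm = 2·10 + 4·10 = 60°C, outside 66–73°C ✗; GC 10/20 = 50.0% ✓ — fails.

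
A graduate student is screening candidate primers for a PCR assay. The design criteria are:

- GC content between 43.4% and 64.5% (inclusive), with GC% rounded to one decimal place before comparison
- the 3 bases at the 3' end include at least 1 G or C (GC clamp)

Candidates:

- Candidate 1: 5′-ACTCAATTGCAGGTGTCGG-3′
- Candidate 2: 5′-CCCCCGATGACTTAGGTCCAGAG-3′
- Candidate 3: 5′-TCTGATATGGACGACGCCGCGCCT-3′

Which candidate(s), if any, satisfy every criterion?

Candidate 1, Candidate 2 and Candidate 3.

Candidate 1 (19 nt, A=4 T=5 G=6 C=4): GC 10/19 = 52.6% ✓; 3' end CGG has 3 G/C ✓ — passes.
Candidate 2 (23 nt, A=5 T=4 G=6 C=8): GC 14/23 = 60.9% ✓; 3' end GAG has 2 G/C ✓ — passes.
Candidate 3 (24 nt, A=4 T=5 G=7 C=8): GC 15/24 = 62.5% ✓; 3' end CCT has 2 G/C ✓ — passes.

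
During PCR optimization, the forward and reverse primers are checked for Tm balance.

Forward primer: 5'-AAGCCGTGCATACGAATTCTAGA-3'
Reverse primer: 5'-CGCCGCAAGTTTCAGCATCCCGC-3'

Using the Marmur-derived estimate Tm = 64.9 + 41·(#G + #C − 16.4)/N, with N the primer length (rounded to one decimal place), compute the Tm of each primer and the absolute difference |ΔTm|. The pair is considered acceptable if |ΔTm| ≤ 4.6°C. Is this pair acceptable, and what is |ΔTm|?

Forward: G+C = 10, N = 23 → Tm = 64.9 + 41·(10 − 16.4)/23 = 53.5°C.
Reverse: G+C = 15, N = 23 → Tm = 64.9 + 41·(15 − 16.4)/23 = 62.4°C.
|ΔTm| = |53.5 − 62.4| = 8.9°C, > 4.6°C.

|ΔTm| = 8.9°C; the pair is not acceptable.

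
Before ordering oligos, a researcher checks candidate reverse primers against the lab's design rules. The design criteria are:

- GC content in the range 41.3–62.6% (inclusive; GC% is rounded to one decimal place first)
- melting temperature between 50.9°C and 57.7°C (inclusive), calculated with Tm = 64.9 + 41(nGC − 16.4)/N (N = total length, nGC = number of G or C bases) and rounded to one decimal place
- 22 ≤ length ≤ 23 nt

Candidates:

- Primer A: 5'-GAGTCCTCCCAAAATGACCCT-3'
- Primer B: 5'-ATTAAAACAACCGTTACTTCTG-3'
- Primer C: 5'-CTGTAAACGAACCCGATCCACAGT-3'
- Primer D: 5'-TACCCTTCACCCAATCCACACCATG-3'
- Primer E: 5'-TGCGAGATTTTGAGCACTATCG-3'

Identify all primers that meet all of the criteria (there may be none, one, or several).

Primer A (21 nt, A=6 T=4 G=3 C=8): GC 11/21 = 52.4% ✓; Tm = 64.9 + 41·(11 − 16.4)/21 = 54.4°C ✓; length 21, outside 22–23 ✗ — fails.
Primer B (22 nt, A=8 T=7 G=2 C=5): GC 7/22 = 31.8%, outside 41.3–62.6% ✗; Tm = 64.9 + 41·(7 − 16.4)/22 = 47.4°C, outside 50.9–57.7°C ✗; length 22 ✓ — fails.
Primer C (24 nt, A=8 T=4 G=4 C=8): GC 12/24 = 50.0% ✓; Tm = 64.9 + 41·(12 − 16.4)/24 = 57.4°C ✓; length 24, outside 22–23 ✗ — fails.
Primer D (25 nt, A=7 T=5 G=1 C=12): GC 13/25 = 52.0% ✓; Tm = 64.9 + 41·(13 − 16.4)/25 = 59.3°C, outside 50.9–57.7°C ✗; length 25, outside 22–23 ✗ — fails.
Primer E (22 nt, A=5 T=7 G=6 C=4): GC 10/22 = 45.5% ✓; Tm = 64.9 + 41·(10 − 16.4)/22 = 53.0°C ✓; length 22 ✓ — passes.

Primer E only.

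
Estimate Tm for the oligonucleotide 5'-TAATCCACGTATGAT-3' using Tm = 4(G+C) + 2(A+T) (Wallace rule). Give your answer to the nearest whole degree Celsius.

Base counts: A=5, T=5, G=2, C=3 (length 15).
Tm = 2·(5+5) + 4·(2+3) = 2·10 + 4·5 = 20 + 20 = 40°C.

40°C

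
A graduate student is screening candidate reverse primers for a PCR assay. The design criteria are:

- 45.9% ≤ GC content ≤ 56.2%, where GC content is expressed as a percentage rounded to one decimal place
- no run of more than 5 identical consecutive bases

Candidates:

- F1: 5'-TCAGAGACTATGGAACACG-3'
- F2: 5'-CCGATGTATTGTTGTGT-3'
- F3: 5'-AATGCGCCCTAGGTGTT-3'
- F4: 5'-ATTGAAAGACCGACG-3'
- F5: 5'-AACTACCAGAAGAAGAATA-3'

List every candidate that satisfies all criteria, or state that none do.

F1, F3 and F4.

F1 (19 nt, A=7 T=3 G=5 C=4): GC 9/19 = 47.4% ✓; longest run = 2 ✓ — passes.
F2 (17 nt, A=2 T=8 G=5 C=2): GC 7/17 = 41.2%, outside 45.9–56.2% ✗; longest run = 2 ✓ — fails.
F3 (17 nt, A=3 T=5 G=5 C=4): GC 9/17 = 52.9% ✓; longest run = 3 ✓ — passes.
F4 (15 nt, A=6 T=2 G=4 C=3): GC 7/15 = 46.7% ✓; longest run = 3 ✓ — passes.
F5 (19 nt, A=11 T=2 G=3 C=3): GC 6/19 = 31.6%, outside 45.9–56.2% ✗; longest run = 2 ✓ — fails.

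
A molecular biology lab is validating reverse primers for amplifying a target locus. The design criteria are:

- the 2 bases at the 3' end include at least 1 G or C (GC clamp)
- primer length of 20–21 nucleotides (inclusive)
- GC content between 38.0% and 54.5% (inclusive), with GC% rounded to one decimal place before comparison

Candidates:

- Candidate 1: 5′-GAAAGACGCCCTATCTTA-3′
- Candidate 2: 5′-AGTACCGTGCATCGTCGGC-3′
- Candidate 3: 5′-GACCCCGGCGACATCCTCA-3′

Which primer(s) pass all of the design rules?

Candidate 1 (18 nt, A=6 T=4 G=3 C=5): 3' end TA has 0 G/C, need ≥1 ✗; length 18, outside 20–21 ✗; GC 8/18 = 44.4% ✓ — fails.
Candidate 2 (19 nt, A=3 T=4 G=6 C=6): 3' end GC has 2 G/C ✓; length 19, outside 20–21 ✗; GC 12/19 = 63.2%, outside 38.0–54.5% ✗ — fails.
Candidate 3 (19 nt, A=4 T=2 G=4 C=9): 3' end CA has 1 G/C ✓; length 19, outside 20–21 ✗; GC 13/19 = 68.4%, outside 38.0–54.5% ✗ — fails.

None of the candidates satisfy all criteria.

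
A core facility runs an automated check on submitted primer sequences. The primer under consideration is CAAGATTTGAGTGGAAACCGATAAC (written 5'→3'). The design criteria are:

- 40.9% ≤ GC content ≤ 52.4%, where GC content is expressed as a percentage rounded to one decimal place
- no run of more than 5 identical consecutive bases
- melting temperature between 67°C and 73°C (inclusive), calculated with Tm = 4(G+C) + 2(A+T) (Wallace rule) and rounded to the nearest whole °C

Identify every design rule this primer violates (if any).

Base counts: A=10, T=5, G=6, C=4 (length 25).
GC content: GC 10/25 = 40.0%, outside 40.9–52.4% ✗
homopolymer run: longest run = 3 ✓
Tm: Tm = 2·15 + 4·10 = 70°C ✓

Fails: GC content.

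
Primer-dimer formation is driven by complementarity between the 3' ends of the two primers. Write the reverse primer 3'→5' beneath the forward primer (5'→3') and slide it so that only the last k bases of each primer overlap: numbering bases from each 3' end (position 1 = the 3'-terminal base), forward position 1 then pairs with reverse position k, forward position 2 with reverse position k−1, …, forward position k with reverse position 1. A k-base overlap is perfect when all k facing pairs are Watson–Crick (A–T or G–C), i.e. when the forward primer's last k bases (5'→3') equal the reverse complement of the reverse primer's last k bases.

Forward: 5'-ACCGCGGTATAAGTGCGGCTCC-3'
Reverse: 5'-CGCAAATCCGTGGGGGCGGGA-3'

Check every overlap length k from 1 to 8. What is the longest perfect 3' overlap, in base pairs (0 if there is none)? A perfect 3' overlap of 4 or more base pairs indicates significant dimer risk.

Last 8 bases (5'→3') — forward …GCGGCTCC, reverse …GGGCGGGA.
Reverse complement of the reverse primer's last 8 bases: TCCCGCCC; its first k bases are the reverse complement of the reverse primer's last k bases, so a perfect k-base overlap needs the forward primer's last k bases to equal them.
Comparing (forward last k vs required): k=1: C vs T ✗; k=2: CC vs TC ✗; k=3: TCC vs TCC ✓; k=4: CTCC vs TCCC ✗; k=5: GCTCC vs TCCCG ✗; k=6: GGCTCC vs TCCCGC ✗; k=7: CGGCTCC vs TCCCGCC ✗; k=8: GCGGCTCC vs TCCCGCCC ✗.
Only k = 3 is perfect, so the longest perfect 3' overlap is 3.

Longest perfect overlap: 3 complementary base pairs; below the dimer-risk threshold (threshold 4).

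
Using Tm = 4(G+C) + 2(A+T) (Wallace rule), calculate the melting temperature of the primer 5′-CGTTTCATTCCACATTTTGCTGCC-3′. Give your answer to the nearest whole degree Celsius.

Base counts: A=3, T=10, G=3, C=8 (length 24).
Tm = 2·(3+10) + 4·(3+8) = 2·13 + 4·11 = 26 + 44 = 70°C.

70°C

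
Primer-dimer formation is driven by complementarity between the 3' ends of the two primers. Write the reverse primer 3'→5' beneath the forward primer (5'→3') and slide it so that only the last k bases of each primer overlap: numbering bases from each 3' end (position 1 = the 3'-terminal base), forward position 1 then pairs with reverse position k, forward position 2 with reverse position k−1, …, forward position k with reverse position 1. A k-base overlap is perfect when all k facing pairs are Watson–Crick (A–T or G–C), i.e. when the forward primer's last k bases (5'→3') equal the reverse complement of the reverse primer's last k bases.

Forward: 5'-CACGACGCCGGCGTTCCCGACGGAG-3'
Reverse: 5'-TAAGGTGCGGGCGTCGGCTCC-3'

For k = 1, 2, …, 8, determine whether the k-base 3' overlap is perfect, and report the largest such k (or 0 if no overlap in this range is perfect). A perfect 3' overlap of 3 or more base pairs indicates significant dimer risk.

Longest perfect overlap: 4 complementary base pairs; significant dimer risk (threshold 3).

Last 8 bases (5'→3') — forward …CGACGGAG, reverse …TCGGCTCC.
Reverse complement of the reverse primer's last 8 bases: GGAGCCGA; its first k bases are the reverse complement of the reverse primer's last k bases, so a perfect k-base overlap needs the forward primer's last k bases to equal them.
Comparing (forward last k vs required): k=1: G vs G ✓; k=2: AG vs GG ✗; k=3: GAG vs GGA ✗; k=4: GGAG vs GGAG ✓; k=5: CGGAG vs GGAGC ✗; k=6: ACGGAG vs GGAGCC ✗; k=7: GACGGAG vs GGAGCCG ✗; k=8: CGACGGAG vs GGAGCCGA ✗.
Perfect overlaps at k = 1, 4; the largest is 4.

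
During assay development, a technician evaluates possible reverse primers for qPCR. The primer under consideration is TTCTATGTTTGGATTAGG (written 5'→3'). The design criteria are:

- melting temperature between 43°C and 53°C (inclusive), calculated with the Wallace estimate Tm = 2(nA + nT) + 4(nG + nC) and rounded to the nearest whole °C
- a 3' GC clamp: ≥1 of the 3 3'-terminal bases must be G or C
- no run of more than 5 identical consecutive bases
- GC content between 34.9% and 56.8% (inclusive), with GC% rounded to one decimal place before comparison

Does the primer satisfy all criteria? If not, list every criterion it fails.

Base counts: A=3, T=9, G=5, C=1 (length 18).
Tm: Tm = 2·12 + 4·6 = 48°C ✓
GC clamp: 3' end AGG has 2 G/C ✓
homopolymer run: longest run = 3 ✓
GC content: GC 6/18 = 33.3%, outside 34.9–56.8% ✗

Fails: GC content.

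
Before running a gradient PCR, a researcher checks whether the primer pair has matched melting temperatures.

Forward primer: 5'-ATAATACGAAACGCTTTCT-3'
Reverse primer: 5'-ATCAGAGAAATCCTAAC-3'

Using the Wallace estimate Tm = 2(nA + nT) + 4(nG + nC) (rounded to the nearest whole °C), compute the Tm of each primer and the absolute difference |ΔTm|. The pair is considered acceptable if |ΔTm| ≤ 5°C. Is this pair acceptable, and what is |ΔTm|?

|ΔTm| = 4°C; the pair is acceptable.

Forward: A=7 T=6 G=2 C=4 → Tm = 2·13 + 4·6 = 50°C.
Reverse: A=8 T=3 G=2 C=4 → Tm = 2·11 + 4·6 = 46°C.
|ΔTm| = |50 − 46| = 4°C, ≤ 5°C.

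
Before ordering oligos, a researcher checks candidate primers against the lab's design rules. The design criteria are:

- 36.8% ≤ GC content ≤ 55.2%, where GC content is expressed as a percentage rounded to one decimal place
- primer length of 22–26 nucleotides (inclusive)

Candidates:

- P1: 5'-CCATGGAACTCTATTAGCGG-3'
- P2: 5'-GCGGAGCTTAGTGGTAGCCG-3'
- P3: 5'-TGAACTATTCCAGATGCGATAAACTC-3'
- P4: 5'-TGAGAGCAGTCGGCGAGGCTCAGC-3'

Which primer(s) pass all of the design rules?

P1 (20 nt, A=5 T=5 G=5 C=5): GC 10/20 = 50.0% ✓; length 20, outside 22–26 ✗ — fails.
P2 (20 nt, A=3 T=4 G=9 C=4): GC 13/20 = 65.0%, outside 36.8–55.2% ✗; length 20, outside 22–26 ✗ — fails.
P3 (26 nt, A=9 T=7 G=4 C=6): GC 10/26 = 38.5% ✓; length 26 ✓ — passes.
P4 (24 nt, A=5 T=3 G=10 C=6): GC 16/24 = 66.7%, outside 36.8–55.2% ✗; length 24 ✓ — fails.

P3 only.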